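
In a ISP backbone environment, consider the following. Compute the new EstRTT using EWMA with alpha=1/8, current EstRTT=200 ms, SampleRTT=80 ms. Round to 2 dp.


Given: EstRTT = 200 ms, SampleRTT = 80 ms, alpha = 1/8
New EstRTT = (1 - alpha) * EstRTT + alpha * SampleRTT
(7/8) * 200 = 175
(1/8) * 80 = 10
New EstRTT = 175 + 10 = 185 ms -> 185.00 ms (2 dp)

185.00


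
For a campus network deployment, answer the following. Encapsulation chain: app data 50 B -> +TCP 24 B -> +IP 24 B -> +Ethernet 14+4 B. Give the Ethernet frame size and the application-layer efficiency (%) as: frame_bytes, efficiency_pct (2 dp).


TCP segment = 50 + 24 = 74 B
IP packet = 74 + 24 = 98 B
Ethernet frame = 98 + 14 + 4 = 116 B
Efficiency = app / frame = 50 / 116 = 0.431034 = 43.1034% -> 43.10% (2 dp)

116, 43.10


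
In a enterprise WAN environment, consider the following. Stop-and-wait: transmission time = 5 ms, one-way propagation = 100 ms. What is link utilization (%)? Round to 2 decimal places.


Given: Ttrans = 5 ms, Tprop = 100 ms
RTT = 2 * Tprop = 2 * 100 = 200 ms
U = Ttrans / (Ttrans + RTT)
U = 5 / (5 + 200)
U = 5 / 205 = 0.02439
U% = 2.44%

2.44


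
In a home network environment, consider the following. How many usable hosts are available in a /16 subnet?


Given: subnet mask /16
Host bits = 32 - 16 = 16
Total addresses = 2^16 = 65536
Usable hosts = 65536 - 2 (network + broadcast) = 65534

65534


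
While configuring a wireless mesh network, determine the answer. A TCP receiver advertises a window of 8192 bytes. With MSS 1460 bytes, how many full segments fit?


Given: RWND = 8192 bytes, MSS = 1460 bytes
Full segments = floor(RWND / MSS)
Full segments = floor(8192 / 1460)
Full segments = floor(5.611) = 5

5


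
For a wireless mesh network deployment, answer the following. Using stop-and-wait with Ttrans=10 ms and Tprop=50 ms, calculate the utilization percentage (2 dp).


Given: Ttrans = 10 ms, Tprop = 50 ms
RTT = 2 * Tprop = 2 * 50 = 100 ms
U = Ttrans / (Ttrans + RTT)
U = 10 / (10 + 100)
U = 10 / 110 = 0.090909
U% = 9.09%

9.09


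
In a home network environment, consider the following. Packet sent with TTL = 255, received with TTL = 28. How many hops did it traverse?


Given: initial TTL = 255, received TTL = 28
Hops = initial TTL - received TTL
Hops = 255 - 28 = 227

227


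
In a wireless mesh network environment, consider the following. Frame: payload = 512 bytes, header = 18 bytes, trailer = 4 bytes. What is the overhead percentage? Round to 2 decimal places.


Given: payload = 512 B, header = 18 B, trailer = 4 B
Overhead bytes = header + trailer = 18 + 4 = 22
Total frame = payload + overhead = 512 + 22 = 534
Overhead % = 22 / 534 * 100 = 4.1199% -> 4.12% (2 dp)

4.12


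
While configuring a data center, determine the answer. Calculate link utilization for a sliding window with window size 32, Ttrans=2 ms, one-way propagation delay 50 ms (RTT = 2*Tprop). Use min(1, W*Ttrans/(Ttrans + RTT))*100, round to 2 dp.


Given: W = 32, Ttrans = 2 ms, RTT = 100 ms (= 2 * Tprop, Tprop = 50 ms)
Cycle time = Ttrans + RTT = 2 + 100 = 102 ms (first packet sent until its ACK returns)
W * Ttrans = 32 * 2 = 64 ms of sending per cycle
W * Ttrans / (Ttrans + RTT) = 64 / 102 = 0.627451
U = min(1, 0.627451) = 0.627451
U% = 62.75%

62.75


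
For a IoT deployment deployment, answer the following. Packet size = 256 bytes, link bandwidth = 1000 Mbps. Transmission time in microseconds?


Given: packet = 256 bytes, bandwidth = 1000 Mbps
Packet in bits = 256 * 8 = 2048 bits
Bandwidth = 1000 * 10^6 = 1000000000 bps
Time = 2048 / 1000000000 seconds
Time in us = 2048 * 10^6 / 1000000000 = 2.048

2.048


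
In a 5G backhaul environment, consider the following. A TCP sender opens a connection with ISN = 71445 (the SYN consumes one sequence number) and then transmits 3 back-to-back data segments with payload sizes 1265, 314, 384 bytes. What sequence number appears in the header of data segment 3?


The SYN occupies sequence number ISN = 71445, so the first data byte is ISN + 1 = 71446.
SEQ of data segment i = (ISN + 1) + sum of payload sizes of segments 1..i-1.
Segment 1: SEQ = 71446, payload = 1265 bytes
Segment 2: SEQ = 72711, payload = 314 bytes
Segment 3: SEQ = 73025, payload = 384 bytes
SEQ of segment 3 = 71446 + 1265 + 314 = 73025

73025


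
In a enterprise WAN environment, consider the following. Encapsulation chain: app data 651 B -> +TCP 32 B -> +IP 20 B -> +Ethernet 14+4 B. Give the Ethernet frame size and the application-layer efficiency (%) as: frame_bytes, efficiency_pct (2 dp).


TCP segment = 651 + 32 = 683 B
IP packet = 683 + 20 = 703 B
Ethernet frame = 703 + 14 + 4 = 721 B
Efficiency = app / frame = 651 / 721 = 0.902913 = 90.2913% -> 90.29% (2 dp)

721, 90.29


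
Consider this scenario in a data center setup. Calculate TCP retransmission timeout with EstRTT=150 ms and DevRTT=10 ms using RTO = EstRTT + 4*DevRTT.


Given: EstRTT = 150 ms, DevRTT = 10 ms
Timeout = EstRTT + 4 * DevRTT
4 * DevRTT = 4 * 10 = 40
Timeout = 150 + 40 = 190 ms

190


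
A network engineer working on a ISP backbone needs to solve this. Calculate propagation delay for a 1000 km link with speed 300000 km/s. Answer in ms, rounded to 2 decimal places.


Given: distance = 1000 km, speed = 300000 km/s
Delay = distance / speed = 1000 / 300000 seconds
Delay in ms = 1000 * 1000 / 300000
Delay = 3.3333 ms
Rounded to 2 dp = 3.33 ms

3.33


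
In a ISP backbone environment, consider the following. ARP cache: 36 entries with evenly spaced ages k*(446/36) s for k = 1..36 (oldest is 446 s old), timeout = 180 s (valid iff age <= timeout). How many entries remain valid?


Ages are k * 446/36 s for k = 1..36 (spacing = 12.3889 s).
Entry k is valid iff k * 446/36 <= 180 iff k <= 36 * 180 / 446 = 14.5291
n_valid = floor(14.5291) = 14
(n_stale = 36 - 14 = 22)

14


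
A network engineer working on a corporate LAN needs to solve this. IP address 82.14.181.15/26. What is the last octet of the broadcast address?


Given: IP = 82.14.181.15, prefix = /26
Host bits = 32 - 26 = 6
Network last octet = 15 AND mask = 0
Host part size = 2^6 - 1 = 63
Broadcast last octet = 0 OR 63 = 63

63


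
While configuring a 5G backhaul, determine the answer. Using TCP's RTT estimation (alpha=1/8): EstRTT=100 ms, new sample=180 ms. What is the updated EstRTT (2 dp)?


Given: EstRTT = 100 ms, SampleRTT = 180 ms, alpha = 1/8
New EstRTT = (1 - alpha) * EstRTT + alpha * SampleRTT
(7/8) * 100 = 87.5
(1/8) * 180 = 22.5
New EstRTT = 87.5 + 22.5 = 110 ms -> 110.00 ms (2 dp)

110.00


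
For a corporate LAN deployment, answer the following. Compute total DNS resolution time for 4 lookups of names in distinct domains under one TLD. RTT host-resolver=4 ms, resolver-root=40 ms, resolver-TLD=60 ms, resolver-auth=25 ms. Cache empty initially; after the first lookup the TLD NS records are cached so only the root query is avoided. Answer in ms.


Lookup 1 (cold cache): local + root + TLD + auth = 4 + 40 + 60 + 25 = 129 ms
Lookups 2..4 (TLD NS cached -> skip root; new domain -> still ask TLD and auth): local + TLD + auth = 4 + 60 + 25 = 89 ms each
Remaining 3 lookups: 3 * 89 = 267 ms
Total = 129 + 267 = 396 ms

396


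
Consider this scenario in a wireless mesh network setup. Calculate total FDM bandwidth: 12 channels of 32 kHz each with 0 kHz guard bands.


Given: 12 channels, 32 kHz each, guard = 0 kHz
Channel bandwidth = 12 * 32 = 384 kHz
Guard bands = 11 gaps * 0 kHz = 0 kHz
Total = 384 + 0 = 384 kHz

384


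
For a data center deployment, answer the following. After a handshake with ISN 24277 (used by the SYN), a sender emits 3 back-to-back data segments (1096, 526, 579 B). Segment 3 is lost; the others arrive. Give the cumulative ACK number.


SYN uses sequence number 24277; first data byte = ISN + 1 = 24278.
Segment 1: SEQ = 24278, len = 1096 B, covers [24278, 25373]
Segment 2: SEQ = 25374, len = 526 B, covers [25374, 25899]
Segment 3: SEQ = 25900, len = 579 B, covers [25900, 26478] [LOST]
In-order data received: bytes [24278, 25899] (segments 1..2).
Segment 3 missing -> gap begins at byte 25900.
Cumulative ACK = next expected in-order byte = 24278 + 1096 + 526 = 25900

25900


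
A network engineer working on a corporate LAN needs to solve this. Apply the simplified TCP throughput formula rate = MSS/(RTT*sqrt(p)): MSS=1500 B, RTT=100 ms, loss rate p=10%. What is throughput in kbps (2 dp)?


Given: MSS = 1500 bytes, RTT = 100 ms, loss = 10%
RTT in seconds = 100 / 1000 = 0.1
Loss rate = 10% = 0.1
sqrt(loss) = sqrt(0.1) = 0.316227766017
Throughput (bytes/s) = 1500 / (0.1 * 0.316227766017) = 47434.1649
Throughput (kbps) = 47434.1649 * 8 / 1000 = 379.473319 -> 379.47 kbps (2 dp)

379.47


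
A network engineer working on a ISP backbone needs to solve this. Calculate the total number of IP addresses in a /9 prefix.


Given: CIDR prefix /9
Host bits = 32 - 9 = 23
Total addresses = 2^23 = 8388608

8388608


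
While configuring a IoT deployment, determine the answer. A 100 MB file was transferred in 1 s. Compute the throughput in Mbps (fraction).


Given: file = 100 MB, time = 1 s
File in Mb = 100 * 8 = 800 Mb
Throughput = 800 / 1 Mbps
Throughput = 800 Mbps

800


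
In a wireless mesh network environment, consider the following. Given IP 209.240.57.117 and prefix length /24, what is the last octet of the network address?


Given: IP = 209.240.57.117, prefix = /24
Subnet mask = 255.255.255.0
Last octet of IP: 117
Last octet of mask: 0
Network last octet = 117 AND 0 = 0

0


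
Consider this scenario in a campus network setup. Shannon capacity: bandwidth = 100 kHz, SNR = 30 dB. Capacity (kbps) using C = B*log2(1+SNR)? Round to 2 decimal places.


Given: B = 100 kHz, SNR = 30 dB
SNR linear = 10^(30/10) = 1000
1 + SNR = 1001
log2(1001) = 9.9672262588
C = 100 * 1000 * 9.9672262588 = 996722.6259 bps
C = 996.722626 kbps -> 996.72 kbps (2 dp)

996.72


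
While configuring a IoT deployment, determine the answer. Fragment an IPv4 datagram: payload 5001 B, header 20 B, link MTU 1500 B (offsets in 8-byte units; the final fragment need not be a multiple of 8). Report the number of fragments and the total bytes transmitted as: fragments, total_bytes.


Max data per non-final fragment = floor((MTU - header)/8)*8 = floor((1500 - 20)/8)*8 = floor(1480/8)*8 = 1480 B
Final fragment needs no 8-byte alignment: it can carry up to MTU - header = 1480 B
Non-final fragments needed = ceil((payload - 1480) / 1480) = ceil(3521/1480) = ceil(2.3791) = 3
Number of fragments = 3 + 1 = 4
Fragment sizes (data): 3 * 1480 B + 561 B (last, 561 <= 1480 OK)
Total bytes sent = payload + n_frags * header = 5001 + 4*20 = 5001 + 80 = 5081 B

4, 5081


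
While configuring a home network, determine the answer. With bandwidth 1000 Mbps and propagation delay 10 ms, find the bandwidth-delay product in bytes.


Given: bandwidth = 1000 Mbps, delay = 10 ms
BDP in bits = 1000 * 10^6 * 10 / 1000
BDP in bits = 10000000
BDP in bytes = 10000000 / 8 = 1250000

1250000


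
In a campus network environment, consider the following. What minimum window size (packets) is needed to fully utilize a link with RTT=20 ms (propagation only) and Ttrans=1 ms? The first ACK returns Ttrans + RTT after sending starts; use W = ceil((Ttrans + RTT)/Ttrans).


Given: Ttrans = 1 ms, RTT = 20 ms (= 2 * Tprop, Tprop = 10 ms)
Time until first ACK returns = Ttrans + RTT = 1 + 20 = 21 ms
Need W * Ttrans >= Ttrans + RTT  ->  W >= (Ttrans + RTT) / Ttrans
(Ttrans + RTT) / Ttrans = 21 / 1 = 21
W_min = ceil(21) = 21

21


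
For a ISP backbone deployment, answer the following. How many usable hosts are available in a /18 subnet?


Given: subnet mask /18
Host bits = 32 - 18 = 14
Total addresses = 2^14 = 16384
Usable hosts = 16384 - 2 (network + broadcast) = 16382

16382


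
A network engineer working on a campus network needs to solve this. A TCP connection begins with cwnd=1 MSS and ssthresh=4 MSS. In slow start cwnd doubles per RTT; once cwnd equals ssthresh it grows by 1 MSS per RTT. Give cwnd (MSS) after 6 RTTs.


RTT 0: cwnd = 1 MSS (initial)
RTT 1: cwnd = 2 MSS (slow start, doubled)
RTT 2: cwnd = 4 MSS (slow start, doubled)
RTT 3: cwnd = 5 MSS (congestion avoidance, +1)
RTT 4: cwnd = 6 MSS (congestion avoidance, +1)
RTT 5: cwnd = 7 MSS (congestion avoidance, +1)
RTT 6: cwnd = 8 MSS (congestion avoidance, +1)

8


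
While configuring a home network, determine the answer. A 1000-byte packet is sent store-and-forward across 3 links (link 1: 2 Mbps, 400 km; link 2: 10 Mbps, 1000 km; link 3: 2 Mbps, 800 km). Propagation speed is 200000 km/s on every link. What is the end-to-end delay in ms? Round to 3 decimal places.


Packet = 1000 bytes = 8000 bits. Store-and-forward: sum (t_trans + t_prop) per link.
Link 1: t_trans = 8000/(2*10^6) s = 4.0000 ms; t_prop = 400/200000 s = 2.0000 ms; subtotal = 6.0000 ms
Link 2: t_trans = 8000/(10*10^6) s = 0.8000 ms; t_prop = 1000/200000 s = 5.0000 ms; subtotal = 5.8000 ms
Link 3: t_trans = 8000/(2*10^6) s = 4.0000 ms; t_prop = 800/200000 s = 4.0000 ms; subtotal = 8.0000 ms
End-to-end = 6.0000 + 5.8000 + 8.0000 = 19.8000 ms -> 19.800 ms (3 dp)

19.800


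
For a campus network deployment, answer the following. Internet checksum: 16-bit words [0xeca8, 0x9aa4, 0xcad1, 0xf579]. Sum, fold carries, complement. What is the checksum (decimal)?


Given words: [0xeca8, 0x9aa4, 0xcad1, 0xf579]
Step 1: Sum all words
Raw sum = 60584 + 39588 + 51921 + 62841 = 214934
Step 2: Fold carry: (18326 + 3) = 18329
One's complement = ~18329 & 0xFFFF = 47206

47206


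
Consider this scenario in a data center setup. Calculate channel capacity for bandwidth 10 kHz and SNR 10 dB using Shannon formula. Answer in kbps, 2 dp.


Given: B = 10 kHz, SNR = 10 dB
SNR linear = 10^(10/10) = 10
1 + SNR = 11
log2(11) = 3.4594316186
C = 10 * 1000 * 3.4594316186 = 34594.3162 bps
C = 34.594316 kbps -> 34.59 kbps (2 dp)

34.59


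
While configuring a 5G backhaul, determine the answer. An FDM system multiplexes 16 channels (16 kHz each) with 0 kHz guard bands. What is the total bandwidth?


Given: 16 channels, 16 kHz each, guard = 0 kHz
Channel bandwidth = 16 * 16 = 256 kHz
Guard bands = 15 gaps * 0 kHz = 0 kHz
Total = 256 + 0 = 256 kHz

256


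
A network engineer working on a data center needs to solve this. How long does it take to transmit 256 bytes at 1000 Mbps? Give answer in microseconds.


Given: packet = 256 bytes, bandwidth = 1000 Mbps
Packet in bits = 256 * 8 = 2048 bits
Bandwidth = 1000 * 10^6 = 1000000000 bps
Time = 2048 / 1000000000 seconds
Time in us = 2048 * 10^6 / 1000000000 = 2.048

2.048


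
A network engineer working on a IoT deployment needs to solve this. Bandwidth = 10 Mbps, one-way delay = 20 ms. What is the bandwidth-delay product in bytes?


Given: bandwidth = 10 Mbps, delay = 20 ms
BDP in bits = 10 * 10^6 * 20 / 1000
BDP in bits = 200000
BDP in bytes = 200000 / 8 = 25000

25000


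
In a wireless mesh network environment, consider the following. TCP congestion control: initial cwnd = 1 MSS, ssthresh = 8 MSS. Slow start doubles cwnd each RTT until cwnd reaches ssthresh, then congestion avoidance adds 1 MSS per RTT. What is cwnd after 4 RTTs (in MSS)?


RTT 0: cwnd = 1 MSS (initial)
RTT 1: cwnd = 2 MSS (slow start, doubled)
RTT 2: cwnd = 4 MSS (slow start, doubled)
RTT 3: cwnd = 8 MSS (slow start, doubled)
RTT 4: cwnd = 9 MSS (congestion avoidance, +1)

9


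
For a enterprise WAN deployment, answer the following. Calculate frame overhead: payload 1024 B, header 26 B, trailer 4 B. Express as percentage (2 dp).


Given: payload = 1024 B, header = 26 B, trailer = 4 B
Overhead bytes = header + trailer = 26 + 4 = 30
Total frame = payload + overhead = 1024 + 30 = 1054
Overhead % = 30 / 1054 * 100 = 2.8463% -> 2.85% (2 dp)

2.85


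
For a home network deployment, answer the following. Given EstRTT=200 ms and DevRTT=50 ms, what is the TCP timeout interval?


Given: EstRTT = 200 ms, DevRTT = 50 ms
Timeout = EstRTT + 4 * DevRTT
4 * DevRTT = 4 * 50 = 200
Timeout = 200 + 200 = 400 ms

400


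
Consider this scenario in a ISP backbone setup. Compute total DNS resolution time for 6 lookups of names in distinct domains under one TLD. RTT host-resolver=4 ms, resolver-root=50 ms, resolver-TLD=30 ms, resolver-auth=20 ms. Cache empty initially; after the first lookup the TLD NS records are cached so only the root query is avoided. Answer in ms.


Lookup 1 (cold cache): local + root + TLD + auth = 4 + 50 + 30 + 20 = 104 ms
Lookups 2..6 (TLD NS cached -> skip root; new domain -> still ask TLD and auth): local + TLD + auth = 4 + 30 + 20 = 54 ms each
Remaining 5 lookups: 5 * 54 = 270 ms
Total = 104 + 270 = 374 ms

374


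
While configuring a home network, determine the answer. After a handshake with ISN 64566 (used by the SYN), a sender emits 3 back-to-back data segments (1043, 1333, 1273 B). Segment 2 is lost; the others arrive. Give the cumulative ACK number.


SYN uses sequence number 64566; first data byte = ISN + 1 = 64567.
Segment 1: SEQ = 64567, len = 1043 B, covers [64567, 65609]
Segment 2: SEQ = 65610, len = 1333 B, covers [65610, 66942] [LOST]
Segment 3: SEQ = 66943, len = 1273 B, covers [66943, 68215]
In-order data received: bytes [64567, 65609] (segments 1..1).
Segment 2 missing -> gap begins at byte 65610; later segments buffered out of order.
Cumulative ACK = next expected in-order byte = 64567 + 1043 = 65610

65610


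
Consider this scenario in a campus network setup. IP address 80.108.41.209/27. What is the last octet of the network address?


Given: IP = 80.108.41.209, prefix = /27
Subnet mask = 255.255.255.224
Last octet of IP: 209
Last octet of mask: 224
Network last octet = 209 AND 224 = 192

192


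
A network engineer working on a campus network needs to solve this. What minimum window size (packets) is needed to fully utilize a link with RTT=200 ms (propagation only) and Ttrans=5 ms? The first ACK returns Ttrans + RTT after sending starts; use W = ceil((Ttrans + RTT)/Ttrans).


Given: Ttrans = 5 ms, RTT = 200 ms (= 2 * Tprop, Tprop = 100 ms)
Time until first ACK returns = Ttrans + RTT = 5 + 200 = 205 ms
Need W * Ttrans >= Ttrans + RTT  ->  W >= (Ttrans + RTT) / Ttrans
(Ttrans + RTT) / Ttrans = 205 / 5 = 41
W_min = ceil(41) = 41

41


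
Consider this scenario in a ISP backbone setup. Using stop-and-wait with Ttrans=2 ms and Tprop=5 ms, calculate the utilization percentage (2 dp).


Given: Ttrans = 2 ms, Tprop = 5 ms
RTT = 2 * Tprop = 2 * 5 = 10 ms
U = Ttrans / (Ttrans + RTT)
U = 2 / (2 + 10)
U = 2 / 12 = 0.166667
U% = 16.67%

16.67


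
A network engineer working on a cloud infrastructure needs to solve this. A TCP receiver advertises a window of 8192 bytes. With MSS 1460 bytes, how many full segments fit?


Given: RWND = 8192 bytes, MSS = 1460 bytes
Full segments = floor(RWND / MSS)
Full segments = floor(8192 / 1460)
Full segments = floor(5.611) = 5

5


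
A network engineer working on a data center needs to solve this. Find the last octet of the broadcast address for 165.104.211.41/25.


Given: IP = 165.104.211.41, prefix = /25
Host bits = 32 - 25 = 7
Network last octet = 41 AND mask = 0
Host part size = 2^7 - 1 = 127
Broadcast last octet = 0 OR 127 = 127

127


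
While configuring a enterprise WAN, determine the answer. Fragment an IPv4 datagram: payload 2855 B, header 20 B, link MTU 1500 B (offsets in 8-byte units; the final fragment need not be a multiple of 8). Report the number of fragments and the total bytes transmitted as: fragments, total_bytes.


Max data per non-final fragment = floor((MTU - header)/8)*8 = floor((1500 - 20)/8)*8 = floor(1480/8)*8 = 1480 B
Final fragment needs no 8-byte alignment: it can carry up to MTU - header = 1480 B
Non-final fragments needed = ceil((payload - 1480) / 1480) = ceil(1375/1480) = ceil(0.9291) = 1
Number of fragments = 1 + 1 = 2
Fragment sizes (data): 1 * 1480 B + 1375 B (last, 1375 <= 1480 OK)
Total bytes sent = payload + n_frags * header = 2855 + 2*20 = 2855 + 40 = 2895 B

2, 2895


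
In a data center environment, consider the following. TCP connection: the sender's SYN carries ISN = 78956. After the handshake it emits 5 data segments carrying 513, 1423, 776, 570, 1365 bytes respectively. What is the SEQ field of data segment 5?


The SYN occupies sequence number ISN = 78956, so the first data byte is ISN + 1 = 78957.
SEQ of data segment i = (ISN + 1) + sum of payload sizes of segments 1..i-1.
Segment 1: SEQ = 78957, payload = 513 bytes
Segment 2: SEQ = 79470, payload = 1423 bytes
Segment 3: SEQ = 80893, payload = 776 bytes
Segment 4: SEQ = 81669, payload = 570 bytes
Segment 5: SEQ = 82239, payload = 1365 bytes
SEQ of segment 5 = 78957 + 513 + 1423 + 776 + 570 = 82239

82239


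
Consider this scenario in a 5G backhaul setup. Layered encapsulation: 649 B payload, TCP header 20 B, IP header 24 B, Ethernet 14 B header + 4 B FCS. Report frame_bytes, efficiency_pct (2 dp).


TCP segment = 649 + 20 = 669 B
IP packet = 669 + 24 = 693 B
Ethernet frame = 693 + 14 + 4 = 711 B
Efficiency = app / frame = 649 / 711 = 0.912799 = 91.2799% -> 91.28% (2 dp)

711, 91.28


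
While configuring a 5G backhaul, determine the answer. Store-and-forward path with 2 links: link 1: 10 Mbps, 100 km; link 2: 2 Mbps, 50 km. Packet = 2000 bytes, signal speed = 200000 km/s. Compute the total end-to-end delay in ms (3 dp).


Packet = 2000 bytes = 16000 bits. Store-and-forward: sum (t_trans + t_prop) per link.
Link 1: t_trans = 16000/(10*10^6) s = 1.6000 ms; t_prop = 100/200000 s = 0.5000 ms; subtotal = 2.1000 ms
Link 2: t_trans = 16000/(2*10^6) s = 8.0000 ms; t_prop = 50/200000 s = 0.2500 ms; subtotal = 8.2500 ms
End-to-end = 2.1000 + 8.2500 = 10.3500 ms -> 10.350 ms (3 dp)

10.350


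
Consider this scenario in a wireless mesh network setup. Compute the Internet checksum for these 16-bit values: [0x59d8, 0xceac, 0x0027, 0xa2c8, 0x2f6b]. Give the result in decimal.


Given words: [0x59d8, 0xceac, 0x0027, 0xa2c8, 0x2f6b]
Step 1: Sum all words
Raw sum = 23000 + 52908 + 39 + 41672 + 12139 = 129758
Step 2: Fold carry: (64222 + 1) = 64223
One's complement = ~64223 & 0xFFFF = 1312

1312


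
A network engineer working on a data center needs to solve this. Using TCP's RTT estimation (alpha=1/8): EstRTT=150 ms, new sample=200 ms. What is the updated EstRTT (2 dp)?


Given: EstRTT = 150 ms, SampleRTT = 200 ms, alpha = 1/8
New EstRTT = (1 - alpha) * EstRTT + alpha * SampleRTT
(7/8) * 150 = 131.25
(1/8) * 200 = 25
New EstRTT = 131.25 + 25 = 156.25 ms -> 156.25 ms (2 dp)

156.25


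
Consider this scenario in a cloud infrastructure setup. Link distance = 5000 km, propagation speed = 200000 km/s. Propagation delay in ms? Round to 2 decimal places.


Given: distance = 5000 km, speed = 200000 km/s
Delay = distance / speed = 5000 / 200000 seconds
Delay in ms = 5000 * 1000 / 200000
Delay = 25.0000 ms
Rounded to 2 dp = 25.00 ms

25.00


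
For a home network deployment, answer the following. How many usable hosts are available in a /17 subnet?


Given: subnet mask /17
Host bits = 32 - 17 = 15
Total addresses = 2^15 = 32768
Usable hosts = 32768 - 2 (network + broadcast) = 32766

32766


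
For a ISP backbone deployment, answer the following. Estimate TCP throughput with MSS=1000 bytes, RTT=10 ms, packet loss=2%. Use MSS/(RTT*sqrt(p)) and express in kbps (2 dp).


Given: MSS = 1000 bytes, RTT = 10 ms, loss = 2%
RTT in seconds = 10 / 1000 = 0.01
Loss rate = 2% = 0.02
sqrt(loss) = sqrt(0.02) = 0.141421356237
Throughput (bytes/s) = 1000 / (0.01 * 0.141421356237) = 707106.7812
Throughput (kbps) = 707106.7812 * 8 / 1000 = 5656.854249 -> 5656.85 kbps (2 dp)

5656.85


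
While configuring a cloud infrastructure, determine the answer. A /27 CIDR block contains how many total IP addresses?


Given: CIDR prefix /27
Host bits = 32 - 27 = 5
Total addresses = 2^5 = 32

32


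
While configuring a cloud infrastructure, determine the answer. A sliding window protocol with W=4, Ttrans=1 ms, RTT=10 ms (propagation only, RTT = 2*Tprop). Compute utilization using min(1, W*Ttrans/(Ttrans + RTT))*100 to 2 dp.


Given: W = 4, Ttrans = 1 ms, RTT = 10 ms (= 2 * Tprop, Tprop = 5 ms)
Cycle time = Ttrans + RTT = 1 + 10 = 11 ms (first packet sent until its ACK returns)
W * Ttrans = 4 * 1 = 4 ms of sending per cycle
W * Ttrans / (Ttrans + RTT) = 4 / 11 = 0.363636
U = min(1, 0.363636) = 0.363636
U% = 36.36%

36.36


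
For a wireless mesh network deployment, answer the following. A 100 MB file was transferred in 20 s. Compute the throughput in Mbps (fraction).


Given: file = 100 MB, time = 20 s
File in Mb = 100 * 8 = 800 Mb
Throughput = 800 / 20 Mbps
Throughput = 40 Mbps

40


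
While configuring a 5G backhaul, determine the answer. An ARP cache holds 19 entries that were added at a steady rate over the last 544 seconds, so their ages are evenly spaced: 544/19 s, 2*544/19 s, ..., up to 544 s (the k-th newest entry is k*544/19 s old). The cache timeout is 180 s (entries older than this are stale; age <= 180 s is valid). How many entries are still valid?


Ages are k * 544/19 s for k = 1..19 (spacing = 28.6316 s).
Entry k is valid iff k * 544/19 <= 180 iff k <= 19 * 180 / 544 = 6.2868
n_valid = floor(6.2868) = 6
(n_stale = 19 - 6 = 13)

6


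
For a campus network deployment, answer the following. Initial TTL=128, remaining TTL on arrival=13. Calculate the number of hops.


Given: initial TTL = 128, received TTL = 13
Hops = initial TTL - received TTL
Hops = 128 - 13 = 115

115


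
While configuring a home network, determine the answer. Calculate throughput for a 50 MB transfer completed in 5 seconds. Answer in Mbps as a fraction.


Given: file = 50 MB, time = 5 s
File in Mb = 50 * 8 = 400 Mb
Throughput = 400 / 5 Mbps
Throughput = 80 Mbps

80


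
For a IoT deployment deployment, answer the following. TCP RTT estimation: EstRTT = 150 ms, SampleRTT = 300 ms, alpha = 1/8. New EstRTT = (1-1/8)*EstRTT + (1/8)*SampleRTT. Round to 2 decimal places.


Given: EstRTT = 150 ms, SampleRTT = 300 ms, alpha = 1/8
New EstRTT = (1 - alpha) * EstRTT + alpha * SampleRTT
(7/8) * 150 = 131.25
(1/8) * 300 = 37.5
New EstRTT = 131.25 + 37.5 = 168.75 ms -> 168.75 ms (2 dp)

168.75


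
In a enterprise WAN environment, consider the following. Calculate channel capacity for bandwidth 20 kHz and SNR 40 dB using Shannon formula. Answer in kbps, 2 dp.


Given: B = 20 kHz, SNR = 40 dB
SNR linear = 10^(40/10) = 10000
1 + SNR = 10001
log2(10001) = 13.2878566418
C = 20 * 1000 * 13.2878566418 = 265757.1328 bps
C = 265.757133 kbps -> 265.76 kbps (2 dp)

265.76


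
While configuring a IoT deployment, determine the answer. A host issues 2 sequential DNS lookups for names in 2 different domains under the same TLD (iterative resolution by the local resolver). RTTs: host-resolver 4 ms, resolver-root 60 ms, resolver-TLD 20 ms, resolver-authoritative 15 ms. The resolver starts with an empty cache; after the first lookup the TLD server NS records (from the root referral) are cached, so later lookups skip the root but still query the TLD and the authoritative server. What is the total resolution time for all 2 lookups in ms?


Lookup 1 (cold cache): local + root + TLD + auth = 4 + 60 + 20 + 15 = 99 ms
Lookups 2..2 (TLD NS cached -> skip root; new domain -> still ask TLD and auth): local + TLD + auth = 4 + 20 + 15 = 39 ms each
Remaining 1 lookups: 1 * 39 = 39 ms
Total = 99 + 39 = 138 ms

138


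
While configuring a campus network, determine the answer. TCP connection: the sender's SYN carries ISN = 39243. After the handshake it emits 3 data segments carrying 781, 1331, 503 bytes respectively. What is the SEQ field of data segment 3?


The SYN occupies sequence number ISN = 39243, so the first data byte is ISN + 1 = 39244.
SEQ of data segment i = (ISN + 1) + sum of payload sizes of segments 1..i-1.
Segment 1: SEQ = 39244, payload = 781 bytes
Segment 2: SEQ = 40025, payload = 1331 bytes
Segment 3: SEQ = 41356, payload = 503 bytes
SEQ of segment 3 = 39244 + 781 + 1331 = 41356

41356


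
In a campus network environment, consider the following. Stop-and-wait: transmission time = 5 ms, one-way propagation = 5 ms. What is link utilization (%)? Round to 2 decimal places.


Given: Ttrans = 5 ms, Tprop = 5 ms
RTT = 2 * Tprop = 2 * 5 = 10 ms
U = Ttrans / (Ttrans + RTT)
U = 5 / (5 + 10)
U = 5 / 15 = 0.333333
U% = 33.33%

33.33


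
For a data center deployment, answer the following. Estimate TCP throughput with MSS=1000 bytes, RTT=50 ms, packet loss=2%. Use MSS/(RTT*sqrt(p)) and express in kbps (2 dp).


Given: MSS = 1000 bytes, RTT = 50 ms, loss = 2%
RTT in seconds = 50 / 1000 = 0.05
Loss rate = 2% = 0.02
sqrt(loss) = sqrt(0.02) = 0.141421356237
Throughput (bytes/s) = 1000 / (0.05 * 0.141421356237) = 141421.3562
Throughput (kbps) = 141421.3562 * 8 / 1000 = 1131.370850 -> 1131.37 kbps (2 dp)

1131.37


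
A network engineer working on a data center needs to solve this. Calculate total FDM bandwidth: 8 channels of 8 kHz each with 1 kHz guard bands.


Given: 8 channels, 8 kHz each, guard = 1 kHz
Channel bandwidth = 8 * 8 = 64 kHz
Guard bands = 7 gaps * 1 kHz = 7 kHz
Total = 64 + 7 = 71 kHz

71


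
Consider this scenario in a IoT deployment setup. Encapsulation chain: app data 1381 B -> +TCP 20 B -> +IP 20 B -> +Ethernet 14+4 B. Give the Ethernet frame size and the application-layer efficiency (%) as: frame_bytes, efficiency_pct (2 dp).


TCP segment = 1381 + 20 = 1401 B
IP packet = 1401 + 20 = 1421 B
Ethernet frame = 1421 + 14 + 4 = 1439 B
Efficiency = app / frame = 1381 / 1439 = 0.959694 = 95.9694% -> 95.97% (2 dp)

1439, 95.97


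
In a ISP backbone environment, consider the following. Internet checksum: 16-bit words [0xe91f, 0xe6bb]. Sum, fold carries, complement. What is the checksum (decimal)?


Given words: [0xe91f, 0xe6bb]
Step 1: Sum all words
Raw sum = 59679 + 59067 = 118746
Step 2: Fold carry: (53210 + 1) = 53211
One's complement = ~53211 & 0xFFFF = 12324

12324


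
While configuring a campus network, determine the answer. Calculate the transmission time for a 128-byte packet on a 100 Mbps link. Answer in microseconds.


Given: packet = 128 bytes, bandwidth = 100 Mbps
Packet in bits = 128 * 8 = 1024 bits
Bandwidth = 100 * 10^6 = 100000000 bps
Time = 1024 / 100000000 seconds
Time in us = 1024 * 10^6 / 100000000 = 10.24

10.24


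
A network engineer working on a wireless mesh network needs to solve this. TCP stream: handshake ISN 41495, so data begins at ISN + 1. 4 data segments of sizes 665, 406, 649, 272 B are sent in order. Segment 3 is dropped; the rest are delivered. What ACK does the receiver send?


SYN uses sequence number 41495; first data byte = ISN + 1 = 41496.
Segment 1: SEQ = 41496, len = 665 B, covers [41496, 42160]
Segment 2: SEQ = 42161, len = 406 B, covers [42161, 42566]
Segment 3: SEQ = 42567, len = 649 B, covers [42567, 43215] [LOST]
Segment 4: SEQ = 43216, len = 272 B, covers [43216, 43487]
In-order data received: bytes [41496, 42566] (segments 1..2).
Segment 3 missing -> gap begins at byte 42567; later segments buffered out of order.
Cumulative ACK = next expected in-order byte = 41496 + 665 + 406 = 42567

42567


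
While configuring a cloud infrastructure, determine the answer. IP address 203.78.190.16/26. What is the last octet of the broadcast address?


Given: IP = 203.78.190.16, prefix = /26
Host bits = 32 - 26 = 6
Network last octet = 16 AND mask = 0
Host part size = 2^6 - 1 = 63
Broadcast last octet = 0 OR 63 = 63

63


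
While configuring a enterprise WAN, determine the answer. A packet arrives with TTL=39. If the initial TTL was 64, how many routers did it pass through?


Given: initial TTL = 64, received TTL = 39
Hops = initial TTL - received TTL
Hops = 64 - 39 = 25

25


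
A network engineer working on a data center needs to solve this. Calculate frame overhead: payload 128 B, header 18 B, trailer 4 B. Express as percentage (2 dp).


Given: payload = 128 B, header = 18 B, trailer = 4 B
Overhead bytes = header + trailer = 18 + 4 = 22
Total frame = payload + overhead = 128 + 22 = 150
Overhead % = 22 / 150 * 100 = 14.6667% -> 14.67% (2 dp)

14.67


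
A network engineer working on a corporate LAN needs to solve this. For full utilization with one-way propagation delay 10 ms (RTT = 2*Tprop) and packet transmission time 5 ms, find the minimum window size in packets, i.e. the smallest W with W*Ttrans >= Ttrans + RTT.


Given: Ttrans = 5 ms, RTT = 20 ms (= 2 * Tprop, Tprop = 10 ms)
Time until first ACK returns = Ttrans + RTT = 5 + 20 = 25 ms
Need W * Ttrans >= Ttrans + RTT  ->  W >= (Ttrans + RTT) / Ttrans
(Ttrans + RTT) / Ttrans = 25 / 5 = 5
W_min = ceil(5) = 5

5


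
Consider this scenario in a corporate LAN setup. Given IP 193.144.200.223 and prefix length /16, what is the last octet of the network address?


Given: IP = 193.144.200.223, prefix = /16
Subnet mask = 255.255.0.0
Last octet of IP: 223
Last octet of mask: 0
Network last octet = 223 AND 0 = 0

0


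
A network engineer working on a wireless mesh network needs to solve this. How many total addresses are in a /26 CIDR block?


Given: CIDR prefix /26
Host bits = 32 - 26 = 6
Total addresses = 2^6 = 64

64


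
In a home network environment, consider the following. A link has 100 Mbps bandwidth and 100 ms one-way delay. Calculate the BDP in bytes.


Given: bandwidth = 100 Mbps, delay = 100 ms
BDP in bits = 100 * 10^6 * 100 / 1000
BDP in bits = 10000000
BDP in bytes = 10000000 / 8 = 1250000

1250000


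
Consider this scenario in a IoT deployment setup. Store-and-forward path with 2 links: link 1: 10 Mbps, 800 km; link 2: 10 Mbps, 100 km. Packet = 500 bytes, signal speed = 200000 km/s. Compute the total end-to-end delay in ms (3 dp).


Packet = 500 bytes = 4000 bits. Store-and-forward: sum (t_trans + t_prop) per link.
Link 1: t_trans = 4000/(10*10^6) s = 0.4000 ms; t_prop = 800/200000 s = 4.0000 ms; subtotal = 4.4000 ms
Link 2: t_trans = 4000/(10*10^6) s = 0.4000 ms; t_prop = 100/200000 s = 0.5000 ms; subtotal = 0.9000 ms
End-to-end = 4.4000 + 0.9000 = 5.3000 ms -> 5.300 ms (3 dp)

5.300


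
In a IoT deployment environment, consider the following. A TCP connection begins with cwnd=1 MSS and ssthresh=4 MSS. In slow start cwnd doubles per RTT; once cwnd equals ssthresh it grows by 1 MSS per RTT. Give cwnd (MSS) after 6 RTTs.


RTT 0: cwnd = 1 MSS (initial)
RTT 1: cwnd = 2 MSS (slow start, doubled)
RTT 2: cwnd = 4 MSS (slow start, doubled)
RTT 3: cwnd = 5 MSS (congestion avoidance, +1)
RTT 4: cwnd = 6 MSS (congestion avoidance, +1)
RTT 5: cwnd = 7 MSS (congestion avoidance, +1)
RTT 6: cwnd = 8 MSS (congestion avoidance, +1)

8


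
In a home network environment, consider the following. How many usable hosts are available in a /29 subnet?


Given: subnet mask /29
Host bits = 32 - 29 = 3
Total addresses = 2^3 = 8
Usable hosts = 8 - 2 (network + broadcast) = 6

6


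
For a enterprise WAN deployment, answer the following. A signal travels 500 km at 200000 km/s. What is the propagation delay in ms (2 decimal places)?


Given: distance = 500 km, speed = 200000 km/s
Delay = distance / speed = 500 / 200000 seconds
Delay in ms = 500 * 1000 / 200000
Delay = 2.5000 ms
Rounded to 2 dp = 2.50 ms

2.50


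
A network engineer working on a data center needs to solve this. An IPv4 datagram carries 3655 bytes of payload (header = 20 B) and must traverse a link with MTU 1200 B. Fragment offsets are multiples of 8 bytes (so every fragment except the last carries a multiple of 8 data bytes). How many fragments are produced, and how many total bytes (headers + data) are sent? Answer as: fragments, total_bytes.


Max data per non-final fragment = floor((MTU - header)/8)*8 = floor((1200 - 20)/8)*8 = floor(1180/8)*8 = 1176 B
Final fragment needs no 8-byte alignment: it can carry up to MTU - header = 1180 B
Non-final fragments needed = ceil((payload - 1180) / 1176) = ceil(2475/1176) = ceil(2.1046) = 3
Number of fragments = 3 + 1 = 4
Fragment sizes (data): 3 * 1176 B + 127 B (last, 127 <= 1180 OK)
Total bytes sent = payload + n_frags * header = 3655 + 4*20 = 3655 + 80 = 3735 B

4, 3735


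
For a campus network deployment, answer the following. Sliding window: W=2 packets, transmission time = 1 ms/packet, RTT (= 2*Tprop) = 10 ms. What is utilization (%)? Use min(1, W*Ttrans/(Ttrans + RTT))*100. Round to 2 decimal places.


Given: W = 2, Ttrans = 1 ms, RTT = 10 ms (= 2 * Tprop, Tprop = 5 ms)
Cycle time = Ttrans + RTT = 1 + 10 = 11 ms (first packet sent until its ACK returns)
W * Ttrans = 2 * 1 = 2 ms of sending per cycle
W * Ttrans / (Ttrans + RTT) = 2 / 11 = 0.181818
U = min(1, 0.181818) = 0.181818
U% = 18.18%

18.18


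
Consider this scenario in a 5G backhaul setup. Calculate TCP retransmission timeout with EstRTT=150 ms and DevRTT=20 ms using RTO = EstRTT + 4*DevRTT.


Given: EstRTT = 150 ms, DevRTT = 20 ms
Timeout = EstRTT + 4 * DevRTT
4 * DevRTT = 4 * 20 = 80
Timeout = 150 + 80 = 230 ms

230


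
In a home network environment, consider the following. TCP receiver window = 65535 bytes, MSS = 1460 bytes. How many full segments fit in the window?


Given: RWND = 65535 bytes, MSS = 1460 bytes
Full segments = floor(RWND / MSS)
Full segments = floor(65535 / 1460)
Full segments = floor(44.887) = 44

44


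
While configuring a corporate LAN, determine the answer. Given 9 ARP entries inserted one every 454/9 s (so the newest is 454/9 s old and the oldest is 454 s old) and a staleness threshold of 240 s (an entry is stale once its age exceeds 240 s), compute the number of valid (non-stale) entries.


Ages are k * 454/9 s for k = 1..9 (spacing = 50.4444 s).
Entry k is valid iff k * 454/9 <= 240 iff k <= 9 * 240 / 454 = 4.7577
n_valid = floor(4.7577) = 4
(n_stale = 9 - 4 = 5)

4


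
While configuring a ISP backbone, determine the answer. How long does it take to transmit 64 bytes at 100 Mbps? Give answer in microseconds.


Given: packet = 64 bytes, bandwidth = 100 Mbps
Packet in bits = 64 * 8 = 512 bits
Bandwidth = 100 * 10^6 = 100000000 bps
Time = 512 / 100000000 seconds
Time in us = 512 * 10^6 / 100000000 = 5.12

5.12


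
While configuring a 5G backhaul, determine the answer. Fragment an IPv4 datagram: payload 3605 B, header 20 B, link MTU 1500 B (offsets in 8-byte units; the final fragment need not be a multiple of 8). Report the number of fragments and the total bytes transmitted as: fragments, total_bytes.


Max data per non-final fragment = floor((MTU - header)/8)*8 = floor((1500 - 20)/8)*8 = floor(1480/8)*8 = 1480 B
Final fragment needs no 8-byte alignment: it can carry up to MTU - header = 1480 B
Non-final fragments needed = ceil((payload - 1480) / 1480) = ceil(2125/1480) = ceil(1.4358) = 2
Number of fragments = 2 + 1 = 3
Fragment sizes (data): 2 * 1480 B + 645 B (last, 645 <= 1480 OK)
Total bytes sent = payload + n_frags * header = 3605 + 3*20 = 3605 + 60 = 3665 B

3, 3665


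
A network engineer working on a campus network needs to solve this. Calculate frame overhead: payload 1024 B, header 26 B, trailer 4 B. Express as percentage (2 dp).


Given: payload = 1024 B, header = 26 B, trailer = 4 B
Overhead bytes = header + trailer = 26 + 4 = 30
Total frame = payload + overhead = 1024 + 30 = 1054
Overhead % = 30 / 1054 * 100 = 2.8463% -> 2.85% (2 dp)

2.85


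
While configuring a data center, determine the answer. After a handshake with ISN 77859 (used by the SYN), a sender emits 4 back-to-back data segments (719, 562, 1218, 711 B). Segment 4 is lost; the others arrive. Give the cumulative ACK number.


SYN uses sequence number 77859; first data byte = ISN + 1 = 77860.
Segment 1: SEQ = 77860, len = 719 B, covers [77860, 78578]
Segment 2: SEQ = 78579, len = 562 B, covers [78579, 79140]
Segment 3: SEQ = 79141, len = 1218 B, covers [79141, 80358]
Segment 4: SEQ = 80359, len = 711 B, covers [80359, 81069] [LOST]
In-order data received: bytes [77860, 80358] (segments 1..3).
Segment 4 missing -> gap begins at byte 80359.
Cumulative ACK = next expected in-order byte = 77860 + 719 + 562 + 1218 = 80359

80359


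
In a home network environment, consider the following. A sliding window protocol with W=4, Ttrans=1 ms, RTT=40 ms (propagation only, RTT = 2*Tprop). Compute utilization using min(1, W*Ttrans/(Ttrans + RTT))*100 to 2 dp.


Given: W = 4, Ttrans = 1 ms, RTT = 40 ms (= 2 * Tprop, Tprop = 20 ms)
Cycle time = Ttrans + RTT = 1 + 40 = 41 ms (first packet sent until its ACK returns)
W * Ttrans = 4 * 1 = 4 ms of sending per cycle
W * Ttrans / (Ttrans + RTT) = 4 / 41 = 0.097561
U = min(1, 0.097561) = 0.097561
U% = 9.76%

9.76
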